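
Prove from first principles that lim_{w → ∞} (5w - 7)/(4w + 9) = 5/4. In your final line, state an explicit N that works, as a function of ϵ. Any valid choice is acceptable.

Let ϵ > 0 be given. We seek N > 0 such that w > N implies |(5w - 7)/(4w + 9) − (5/4)| < ϵ.
(5w - 7)/(4w + 9) − (5/4) = (4(5w - 7) − 5(4w + 9)) / (4(4w + 9)) = -73/(4(4w + 9)).
For w > 0 we have 4w + 9 > 4w, so |(5w - 7)/(4w + 9) − (5/4)| = 73/(4(4w + 9)) < 73/(4·4w) = (73/16)/w.
Thus |(5w - 7)/(4w + 9) − (5/4)| < ϵ whenever w > (73/16)/ϵ.
Take N = (73/16)/ϵ. If w > N then |(5w - 7)/(4w + 9) − (5/4)| < (73/16)/w < ϵ.

N = (73/16)/ϵ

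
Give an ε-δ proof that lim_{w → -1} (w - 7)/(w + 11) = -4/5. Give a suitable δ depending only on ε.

δ = min(5, (25/9)ε)

Let ε > 0 be given. We want δ > 0 with 0 < |w + 1| < δ ⇒ |(w - 7)/(w + 11) + 4/5| < ε.
Combining over a common denominator, (w - 7)/(w + 11) + 4/5 = [(w - 7)·10 − (-8)·(w + 11)] / [10·(w + 11)] = 18(w + 1) / (10(w + 11)).
So |(w - 7)/(w + 11) + 4/5| = 18|w + 1| / (10·|w + 11|).
Require δ ≤ 5, so |w + 11| ≥ |10| − |w + 1| > 10 − 5 = 5.
Hence |(w - 7)/(w + 11) + 4/5| < 18|w + 1|/(10·5) = (9/25)|w + 1|, which is < ε once |w + 1| < (25/9)ε.
Take δ = min(5, (25/9)ε). Then 0 < |w + 1| < δ forces both bounds, so |(w - 7)/(w + 11) + 4/5| < ε.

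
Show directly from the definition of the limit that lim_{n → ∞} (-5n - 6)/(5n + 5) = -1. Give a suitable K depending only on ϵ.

K = (1/5)/ϵ

Let ϵ > 0. For n ≥ 1, |(-5n - 6)/(5n + 5) + 1| = |-5|/(5(5n + 5)) = 5/(5(5n + 5)).
Since 5n + 5 ≥ 5n for n ≥ 1, this is ≤ 5/(5·5n) = (1/5)/n.
So |(-5n - 6)/(5n + 5) + 1| < ϵ whenever n > (1/5)/ϵ.
Take K = (1/5)/ϵ. If n > K then |(-5n - 6)/(5n + 5) + 1| ≤ (1/5)/n < ϵ.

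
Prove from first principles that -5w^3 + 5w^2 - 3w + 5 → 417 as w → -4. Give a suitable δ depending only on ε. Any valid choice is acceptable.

Suppose ε > 0. We want δ > 0 such that 0 < |w + 4| < δ implies |(-5w^3 + 5w^2 - 3w + 5) − 417| < ε.
(-5w^3 + 5w^2 - 3w + 5) − 417 = -5w^3 + 5w^2 - 3w - 412 = (w + 4)(-5w^2 + 25w - 103).
So |(-5w^3 + 5w^2 - 3w + 5) − 417| = |w + 4|·|-5w^2 + 25w - 103|.
Assume first that |w + 4| < 1, so |w| < 5. Then |-5w^2 + 25w - 103| ≤ 5·5^2 + 25·5 + 103 = 353.
Hence |(-5w^3 + 5w^2 - 3w + 5) − 417| ≤ 353|w + 4| < ε provided |w + 4| < ε/353.
Take δ = min(1, ε/353). Then 0 < |w + 4| < δ gives both |w + 4| < 1 and |w + 4| < ε/353, so |(-5w^3 + 5w^2 - 3w + 5) − 417| < ε.

δ = min(1, ε/353)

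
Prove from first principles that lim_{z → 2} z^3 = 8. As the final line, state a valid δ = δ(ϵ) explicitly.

Let ϵ > 0. We seek δ > 0 with 0 < |z − 2| < δ ⇒ |z^3 − 8| < ϵ.
Factor: z^3 − 8 = (z − 2)(z^2 + 2z + 4), so |z^3 − 8| = |z − 2|·|z^2 + 2z + 4|.
Impose δ ≤ 1 so that |z| < 3; then |z^2 + 2z + 4| ≤ 19.
Hence |z^3 − 8| ≤ 19|z − 2|, which is < ϵ once |z − 2| < ϵ/19.
Take δ = min(1, ϵ/19). If 0 < |z − 2| < δ then both bounds hold and |z^3 − 8| ≤ 19|z − 2| < 19·(ϵ/19) = ϵ.

δ = min(1, ϵ/19)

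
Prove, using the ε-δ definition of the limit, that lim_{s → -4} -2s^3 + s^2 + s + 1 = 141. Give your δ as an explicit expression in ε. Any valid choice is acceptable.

δ = min(1, ε/130)

Let ε > 0. We want δ > 0 such that 0 < |s + 4| < δ implies |(-2s^3 + s^2 + s + 1) − 141| < ε.
(-2s^3 + s^2 + s + 1) − 141 = -2s^3 + s^2 + s - 140 = (s + 4)(-2s^2 + 9s - 35).
So |(-2s^3 + s^2 + s + 1) − 141| = |s + 4|·|-2s^2 + 9s - 35|.
Assume first that |s + 4| < 1, so |s| < 5. Then |-2s^2 + 9s - 35| ≤ 2·5^2 + 9·5 + 35 = 130.
Hence |(-2s^3 + s^2 + s + 1) − 141| ≤ 130|s + 4| < ε provided |s + 4| < ε/130.
Take δ = min(1, ε/130). Then 0 < |s + 4| < δ gives both |s + 4| < 1 and |s + 4| < ε/130, so |(-2s^3 + s^2 + s + 1) − 141| < ε.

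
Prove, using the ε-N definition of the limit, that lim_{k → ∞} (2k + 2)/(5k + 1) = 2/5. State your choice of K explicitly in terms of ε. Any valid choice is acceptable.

K = (8/25)/ε

Suppose ε > 0. For k ≥ 1, |(2k + 2)/(5k + 1) − (2/5)| = |8|/(5(5k + 1)) = 8/(5(5k + 1)).
Since 5k + 1 ≥ 5k for k ≥ 1, this is ≤ 8/(5·5k) = (8/25)/k.
So |(2k + 2)/(5k + 1) − (2/5)| < ε whenever k > (8/25)/ε.
Take K = (8/25)/ε. If k > K then |(2k + 2)/(5k + 1) − (2/5)| ≤ (8/25)/k < ε.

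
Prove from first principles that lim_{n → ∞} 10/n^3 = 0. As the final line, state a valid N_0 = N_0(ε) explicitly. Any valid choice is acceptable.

N_0 = (10/ε)^{1/3}

Suppose ε > 0. For n ≥ 1, |10/n^3 − 0| = 10/n^3.
10/n^3 < ε ⇔ n^3 > 10/ε ⇔ n > (10/ε)^{1/3}.
Take N_0 = (10/ε)^{1/3}. Then n > N_0 implies 10/n^3 < ε.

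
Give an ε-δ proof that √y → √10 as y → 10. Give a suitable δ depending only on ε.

δ = min(10, √10·ε)

Let ε > 0 be given. We want δ > 0 such that 0 < |y − 10| < δ implies |√y − √10| < ε.
Rationalise: √y − √10 = (y − 10)/(√y + √10), so |√y − √10| = |y − 10|/(√y + √10).
Restrict δ ≤ 10 so that |y − 10| < 10 forces y > 0, and then √y + √10 > √10.
Hence |√y − √10| < |y − 10|/√10, which is < ε once |y − 10| < √10·ε.
Take δ = min(10, √10·ε). If 0 < |y − 10| < δ then y > 0 and |√y − √10| < |y − 10|/√10 < ε.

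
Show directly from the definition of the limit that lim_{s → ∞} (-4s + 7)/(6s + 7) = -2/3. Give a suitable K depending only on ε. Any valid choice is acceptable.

K = (35/18)/ε

Let ε > 0 be given. We seek K > 0 such that s > K implies |(-4s + 7)/(6s + 7) + 2/3| < ε.
(-4s + 7)/(6s + 7) + 2/3 = (6(-4s + 7) − (-4)(6s + 7)) / (6(6s + 7)) = 70/(6(6s + 7)).
For s > 0 we have 6s + 7 > 6s, so |(-4s + 7)/(6s + 7) + 2/3| = 70/(6(6s + 7)) < 70/(6·6s) = (35/18)/s.
Thus |(-4s + 7)/(6s + 7) + 2/3| < ε whenever s > (35/18)/ε.
Take K = (35/18)/ε. If s > K then |(-4s + 7)/(6s + 7) + 2/3| < (35/18)/s < ε.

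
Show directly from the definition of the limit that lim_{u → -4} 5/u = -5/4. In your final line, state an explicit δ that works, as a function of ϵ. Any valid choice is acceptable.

δ = min(2, (8/5)ϵ)

Let ϵ > 0 be given. We seek δ > 0 such that 0 < |u + 4| < δ implies |5/u + 5/4| < ϵ.
|5/u + 5/4| = 5·|-4 − u|/(4·|u|) = 5|u + 4|/(4|u|).
Require δ ≤ 2 so that |u| > 4 − 2 = 2, hence 4|u| > 8.
Then |5/u + 5/4| < 5|u + 4|/8, which is < ϵ when |u + 4| < (8/5)ϵ.
Take δ = min(2, (8/5)ϵ). Then 0 < |u + 4| < δ gives both |u + 4| < 2 and |u + 4| < (8/5)ϵ, so |5/u + 5/4| < ϵ.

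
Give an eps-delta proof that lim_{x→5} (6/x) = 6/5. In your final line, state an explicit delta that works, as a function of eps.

Fix eps > 0. We seek delta > 0 such that 0 < |x − 5| < delta implies |6/x − (6/5)| < eps.
|6/x − (6/5)| = 6·|5 − x|/(5·|x|) = 6|x − 5|/(5|x|).
Restrict delta ≤ 5/2. Then |x − 5| < 5/2 gives |x| > 5/2, so 5|x| > 25/2.
Then |6/x − (6/5)| < 6|x − 5|/(25/2), which is < eps when |x − 5| < (25/12)eps.
Take delta = min(5/2, (25/12)eps). Then 0 < |x − 5| < delta gives both |x − 5| < 5/2 and |x − 5| < (25/12)eps, so |6/x − (6/5)| < eps.

delta = min(5/2, (25/12)eps)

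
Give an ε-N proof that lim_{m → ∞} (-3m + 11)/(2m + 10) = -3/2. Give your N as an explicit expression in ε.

N = 13/ε

Suppose ε > 0. For m ≥ 1, |(-3m + 11)/(2m + 10) + 3/2| = |52|/(2(2m + 10)) = 52/(2(2m + 10)).
Since 2m + 10 ≥ 2m for m ≥ 1, this is ≤ 52/(2·2m) = 13/m.
So |(-3m + 11)/(2m + 10) + 3/2| < ε whenever m > 13/ε.
Take N = 13/ε. If m > N then |(-3m + 11)/(2m + 10) + 3/2| ≤ 13/m < ε.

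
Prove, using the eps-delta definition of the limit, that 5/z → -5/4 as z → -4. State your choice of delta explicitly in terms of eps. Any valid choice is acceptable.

Let eps > 0 be given. We seek delta > 0 such that 0 < |z + 4| < delta implies |5/z + 5/4| < eps.
|5/z + 5/4| = 5·|-4 − z|/(4·|z|) = 5|z + 4|/(4|z|).
Require delta ≤ 2 so that |z| > 4 − 2 = 2, hence 4|z| > 8.
Then |5/z + 5/4| < 5|z + 4|/8, which is < eps when |z + 4| < (8/5)eps.
Take delta = min(2, (8/5)eps). Then 0 < |z + 4| < delta gives both |z + 4| < 2 and |z + 4| < (8/5)eps, so |5/z + 5/4| < eps.

delta = min(2, (8/5)eps)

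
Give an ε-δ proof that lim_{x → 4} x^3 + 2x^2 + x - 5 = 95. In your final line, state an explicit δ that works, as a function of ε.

Let ε > 0. We want δ > 0 such that 0 < |x − 4| < δ implies |(x^3 + 2x^2 + x - 5) − 95| < ε.
(x^3 + 2x^2 + x - 5) − 95 = x^3 + 2x^2 + x - 100 = (x − 4)(x^2 + 6x + 25).
So |(x^3 + 2x^2 + x - 5) − 95| = |x − 4|·|x^2 + 6x + 25|.
Assume first that |x − 4| < 1, so |x| < 5. Then |x^2 + 6x + 25| ≤ 5^2 + 6·5 + 25 = 80.
Hence |(x^3 + 2x^2 + x - 5) − 95| ≤ 80|x − 4| < ε provided |x − 4| < ε/80.
Choosing δ = min(1, ε/80) ensures both conditions, hence |(x^3 + 2x^2 + x - 5) − 95| < ε.

δ = min(1, ε/80)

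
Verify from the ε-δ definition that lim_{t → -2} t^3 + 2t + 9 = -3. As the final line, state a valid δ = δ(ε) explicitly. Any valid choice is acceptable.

Fix ε > 0. We want δ > 0 such that 0 < |t + 2| < δ implies |(t^3 + 2t + 9) + 3| < ε.
(t^3 + 2t + 9) + 3 = t^3 + 2t + 12 = (t + 2)(t^2 - 2t + 6).
So |(t^3 + 2t + 9) + 3| = |t + 2|·|t^2 - 2t + 6|.
Require δ ≤ 1. Then |t + 2| < 1 gives |t| < 3, and by the triangle inequality |t^2 - 2t + 6| ≤ 3^2 + 2·3 + 6 = 21.
Hence |(t^3 + 2t + 9) + 3| ≤ 21|t + 2| < ε provided |t + 2| < ε/21.
Take δ = min(1, ε/21). Then 0 < |t + 2| < δ gives both |t + 2| < 1 and |t + 2| < ε/21, so |(t^3 + 2t + 9) + 3| < ε.

δ = min(1, ε/21)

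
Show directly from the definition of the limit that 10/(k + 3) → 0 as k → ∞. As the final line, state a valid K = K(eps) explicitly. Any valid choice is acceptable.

K = 10/eps

Suppose eps > 0. For k ≥ 1, |10/(k + 3) − 0| = 10/(k + 3) ≤ 10/k.
We need 10/k < eps, i.e. k > 10/eps.
Take K = 10/eps. If k > K then |10/(k + 3)| ≤ 10/k < eps.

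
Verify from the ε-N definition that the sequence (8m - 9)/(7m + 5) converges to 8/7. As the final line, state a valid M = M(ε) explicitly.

Fix ε > 0. For m ≥ 1, |(8m - 9)/(7m + 5) − (8/7)| = |-103|/(7(7m + 5)) = 103/(7(7m + 5)).
Since 7m + 5 ≥ 7m for m ≥ 1, this is ≤ 103/(7·7m) = (103/49)/m.
So |(8m - 9)/(7m + 5) − (8/7)| < ε whenever m > (103/49)/ε.
Take M = (103/49)/ε. If m > M then |(8m - 9)/(7m + 5) − (8/7)| ≤ (103/49)/m < ε.

M = (103/49)/ε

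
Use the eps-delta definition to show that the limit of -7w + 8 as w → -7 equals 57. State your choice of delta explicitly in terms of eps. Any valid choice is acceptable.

Let eps > 0 be given. We need delta > 0 so that 0 < |w + 7| < delta implies |(-7w + 8) − 57| < eps.
Since (-7w + 8) − 57 = -7(w + 7), we have |(-7w + 8) − 57| = 7|w + 7|.
So 7|w + 7| < eps exactly when |w + 7| < eps/7.
Choosing delta = eps/7 gives |(-7w + 8) − 57| = 7|w + 7| < eps whenever |w + 7| < delta.

delta = eps/7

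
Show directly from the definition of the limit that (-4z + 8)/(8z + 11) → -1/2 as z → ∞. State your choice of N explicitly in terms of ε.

N = (27/16)/ε

Fix ε > 0. We seek N > 0 such that z > N implies |(-4z + 8)/(8z + 11) + 1/2| < ε.
(-4z + 8)/(8z + 11) + 1/2 = (8(-4z + 8) − (-4)(8z + 11)) / (8(8z + 11)) = 108/(8(8z + 11)).
For z > 0 we have 8z + 11 > 8z, so |(-4z + 8)/(8z + 11) + 1/2| = 108/(8(8z + 11)) < 108/(8·8z) = (27/16)/z.
Thus |(-4z + 8)/(8z + 11) + 1/2| < ε whenever z > (27/16)/ε.
Take N = (27/16)/ε. If z > N then |(-4z + 8)/(8z + 11) + 1/2| < (27/16)/z < ε.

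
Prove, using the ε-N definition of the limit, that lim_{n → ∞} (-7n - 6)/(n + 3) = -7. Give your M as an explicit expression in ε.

Suppose ε > 0. For n ≥ 1, |(-7n - 6)/(n + 3) + 7| = |15|/((n + 3)) = 15/((n + 3)).
Since n + 3 ≥ n for n ≥ 1, this is ≤ 15/(n) = 15/n.
So |(-7n - 6)/(n + 3) + 7| < ε whenever n > 15/ε.
Take M = 15/ε. If n > M then |(-7n - 6)/(n + 3) + 7| ≤ 15/n < ε.

M = 15/ε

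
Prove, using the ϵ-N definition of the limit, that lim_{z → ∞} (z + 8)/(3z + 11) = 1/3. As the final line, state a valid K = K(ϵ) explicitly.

K = (13/9)/ϵ

Let ϵ > 0 be given. We seek K > 0 such that z > K implies |(z + 8)/(3z + 11) − (1/3)| < ϵ.
(z + 8)/(3z + 11) − (1/3) = (3(z + 8) − (3z + 11)) / (3(3z + 11)) = 13/(3(3z + 11)).
For z > 0 we have 3z + 11 > 3z, so |(z + 8)/(3z + 11) − (1/3)| = 13/(3(3z + 11)) < 13/(3·3z) = (13/9)/z.
Thus |(z + 8)/(3z + 11) − (1/3)| < ϵ whenever z > (13/9)/ϵ.
Take K = (13/9)/ϵ. If z > K then |(z + 8)/(3z + 11) − (1/3)| < (13/9)/z < ϵ.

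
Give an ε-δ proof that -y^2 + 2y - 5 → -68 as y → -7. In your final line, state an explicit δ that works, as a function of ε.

Let ε > 0 be given. We want δ > 0 such that 0 < |y + 7| < δ implies |(-y^2 + 2y - 5) + 68| < ε.
(-y^2 + 2y - 5) + 68 = -y^2 + 2y + 63 = (y + 7)(-y + 9).
So |(-y^2 + 2y - 5) + 68| = |y + 7|·|-y + 9|.
Assume first that |y + 7| < 1, so |y| < 8. Then |-y + 9| ≤ 8 + 9 = 17.
Hence |(-y^2 + 2y - 5) + 68| ≤ 17|y + 7| < ε provided |y + 7| < ε/17.
Take δ = min(1, ε/17). Then 0 < |y + 7| < δ gives both |y + 7| < 1 and |y + 7| < ε/17, so |(-y^2 + 2y - 5) + 68| < ε.

δ = min(1, ε/17)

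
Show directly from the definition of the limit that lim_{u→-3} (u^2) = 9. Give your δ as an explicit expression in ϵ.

δ = min(2, ϵ/8)

Let ϵ > 0 be given. We seek δ > 0 with 0 < |u + 3| < δ ⇒ |u^2 − 9| < ϵ.
Factor: u^2 − 9 = (u + 3)(u - 3), so |u^2 − 9| = |u + 3|·|u - 3|.
Impose δ ≤ 2 so that |u| < 5; then |u - 3| ≤ 8.
Hence |u^2 − 9| ≤ 8|u + 3|, which is < ϵ once |u + 3| < ϵ/8.
Take δ = min(2, ϵ/8). If 0 < |u + 3| < δ then both bounds hold and |u^2 − 9| ≤ 8|u + 3| < 8·(ϵ/8) = ϵ.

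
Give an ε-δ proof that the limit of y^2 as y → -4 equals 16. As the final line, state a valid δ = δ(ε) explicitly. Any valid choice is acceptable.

δ = min(1, ε/9)

Suppose ε > 0. We seek δ > 0 with 0 < |y + 4| < δ ⇒ |y^2 − 16| < ε.
Factor: y^2 − 16 = (y + 4)(y - 4), so |y^2 − 16| = |y + 4|·|y - 4|.
Impose δ ≤ 1 so that |y| < 5; then |y - 4| ≤ 9.
Hence |y^2 − 16| ≤ 9|y + 4|, which is < ε once |y + 4| < ε/9.
Take δ = min(1, ε/9). If 0 < |y + 4| < δ then both bounds hold and |y^2 − 16| ≤ 9|y + 4| < 9·(ε/9) = ε.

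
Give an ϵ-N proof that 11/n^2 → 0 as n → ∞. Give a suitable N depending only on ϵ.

Fix ϵ > 0. For n ≥ 1, |11/n^2 − 0| = 11/n^2.
11/n^2 < ϵ ⇔ n^2 > 11/ϵ ⇔ n > (11/ϵ)^{1/2}.
Take N = (11/ϵ)^{1/2}. Then n > N implies 11/n^2 < ϵ.

N = (11/ϵ)^{1/2}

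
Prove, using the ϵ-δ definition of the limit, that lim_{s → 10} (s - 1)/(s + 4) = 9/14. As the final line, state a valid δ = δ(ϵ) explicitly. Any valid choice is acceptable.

δ = min(7, (98/5)ϵ)

Let ϵ > 0 be given. We want δ > 0 with 0 < |s − 10| < δ ⇒ |(s - 1)/(s + 4) − (9/14)| < ϵ.
Combining over a common denominator, (s - 1)/(s + 4) − (9/14) = [(s - 1)·14 − 9·(s + 4)] / [14·(s + 4)] = 5(s − 10) / (14(s + 4)).
So |(s - 1)/(s + 4) − (9/14)| = 5|s − 10| / (14·|s + 4|).
Restrict δ ≤ 7. Then |s − 10| < 7 gives |s + 4| = |(s − 10) + 14| ≥ 14 − 7 = 7.
Hence |(s - 1)/(s + 4) − (9/14)| < 5|s − 10|/(14·7) = (5/98)|s − 10|, which is < ϵ once |s − 10| < (98/5)ϵ.
Take δ = min(7, (98/5)ϵ). Then 0 < |s − 10| < δ forces both bounds, so |(s - 1)/(s + 4) − (9/14)| < ϵ.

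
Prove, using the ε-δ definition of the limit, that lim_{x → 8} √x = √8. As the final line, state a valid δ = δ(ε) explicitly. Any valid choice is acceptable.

Let ε > 0 be given. We want δ > 0 such that 0 < |x − 8| < δ implies |√x − √8| < ε.
Rationalise: √x − √8 = (x − 8)/(√x + √8), so |√x − √8| = |x − 8|/(√x + √8).
Restrict δ ≤ 8 so that |x − 8| < 8 forces x > 0, and then √x + √8 > √8.
Hence |√x − √8| < |x − 8|/√8, which is < ε once |x − 8| < √8·ε.
Take δ = min(8, √8·ε). If 0 < |x − 8| < δ then x > 0 and |√x − √8| < |x − 8|/√8 < ε.

δ = min(8, √8·ε)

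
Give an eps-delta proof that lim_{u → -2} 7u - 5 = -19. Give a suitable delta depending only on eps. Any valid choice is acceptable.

Let eps > 0. We need delta > 0 so that 0 < |u + 2| < delta implies |(7u - 5) + 19| < eps.
|(7u - 5) + 19| = |7u + 14| = 7|u + 2|.
So 7|u + 2| < eps exactly when |u + 2| < eps/7.
Take delta = eps/7. If 0 < |u + 2| < delta then |(7u - 5) + 19| = 7|u + 2| < 7·(eps/7) = eps.

delta = eps/7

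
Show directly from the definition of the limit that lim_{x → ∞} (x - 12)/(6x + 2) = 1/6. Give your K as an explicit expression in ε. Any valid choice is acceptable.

Suppose ε > 0. We seek K > 0 such that x > K implies |(x - 12)/(6x + 2) − (1/6)| < ε.
(x - 12)/(6x + 2) − (1/6) = (6(x - 12) − (6x + 2)) / (6(6x + 2)) = -74/(6(6x + 2)).
For x > 0 we have 6x + 2 > 6x, so |(x - 12)/(6x + 2) − (1/6)| = 74/(6(6x + 2)) < 74/(6·6x) = (37/18)/x.
Thus |(x - 12)/(6x + 2) − (1/6)| < ε whenever x > (37/18)/ε.
Take K = (37/18)/ε. If x > K then |(x - 12)/(6x + 2) − (1/6)| < (37/18)/x < ε.

K = (37/18)/ε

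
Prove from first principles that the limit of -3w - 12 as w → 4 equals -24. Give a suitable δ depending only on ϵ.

δ = ϵ/3

Let ϵ > 0. We need δ > 0 so that 0 < |w − 4| < δ implies |(-3w - 12) + 24| < ϵ.
Since (-3w - 12) + 24 = -3(w − 4), we have |(-3w - 12) + 24| = 3|w − 4|.
So 3|w − 4| < ϵ exactly when |w − 4| < ϵ/3.
Take δ = ϵ/3. If 0 < |w − 4| < δ then |(-3w - 12) + 24| = 3|w − 4| < 3·(ϵ/3) = ϵ.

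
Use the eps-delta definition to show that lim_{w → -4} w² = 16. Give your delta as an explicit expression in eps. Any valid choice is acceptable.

Suppose eps > 0. We seek delta > 0 with 0 < |w + 4| < delta ⇒ |w² − 16| < eps.
Factor: w² − 16 = (w + 4)(w - 4), so |w² − 16| = |w + 4|·|w - 4|.
Impose delta ≤ 1 so that |w| < 5; then |w - 4| ≤ 9.
Hence |w² − 16| ≤ 9|w + 4|, which is < eps once |w + 4| < eps/9.
Take delta = min(1, eps/9). If 0 < |w + 4| < delta then both bounds hold and |w² − 16| ≤ 9|w + 4| < 9·(eps/9) = eps.

delta = min(1, eps/9)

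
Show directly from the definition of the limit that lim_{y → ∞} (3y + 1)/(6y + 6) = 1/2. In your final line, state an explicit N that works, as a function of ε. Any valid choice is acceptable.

N = (1/3)/ε

Let ε > 0 be given. We seek N > 0 such that y > N implies |(3y + 1)/(6y + 6) − (1/2)| < ε.
(3y + 1)/(6y + 6) − (1/2) = (6(3y + 1) − 3(6y + 6)) / (6(6y + 6)) = -12/(6(6y + 6)).
For y > 0 we have 6y + 6 > 6y, so |(3y + 1)/(6y + 6) − (1/2)| = 12/(6(6y + 6)) < 12/(6·6y) = (1/3)/y.
Thus |(3y + 1)/(6y + 6) − (1/2)| < ε whenever y > (1/3)/ε.
Take N = (1/3)/ε. If y > N then |(3y + 1)/(6y + 6) − (1/2)| < (1/3)/y < ε.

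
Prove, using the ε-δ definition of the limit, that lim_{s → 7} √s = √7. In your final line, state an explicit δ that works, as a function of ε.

Suppose ε > 0. We want δ > 0 such that 0 < |s − 7| < δ implies |√s − √7| < ε.
Multiplying by the conjugate, |√s − √7| = |s − 7|/(√s + √7).
Restrict δ ≤ 7 so that |s − 7| < 7 forces s > 0, and then √s + √7 > √7.
Hence |√s − √7| < |s − 7|/√7, which is < ε once |s − 7| < √7·ε.
Take δ = min(7, √7·ε). If 0 < |s − 7| < δ then s > 0 and |√s − √7| < |s − 7|/√7 < ε.

δ = min(7, √7·ε)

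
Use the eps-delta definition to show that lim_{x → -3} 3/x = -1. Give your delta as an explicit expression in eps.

delta = min(3/2, (3/2)eps)

Let eps > 0 be given. We seek delta > 0 such that 0 < |x + 3| < delta implies |3/x + 1| < eps.
|3/x + 1| = 3·|-3 − x|/(3·|x|) = 3|x + 3|/(3|x|).
Require delta ≤ 3/2 so that |x| > 3 − 3/2 = 3/2, hence 3|x| > 9/2.
Then |3/x + 1| < 3|x + 3|/(9/2), which is < eps when |x + 3| < (3/2)eps.
Take delta = min(3/2, (3/2)eps). Then 0 < |x + 3| < delta gives both |x + 3| < 3/2 and |x + 3| < (3/2)eps, so |3/x + 1| < eps.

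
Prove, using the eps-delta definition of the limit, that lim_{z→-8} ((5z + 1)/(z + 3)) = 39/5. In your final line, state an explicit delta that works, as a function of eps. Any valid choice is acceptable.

Let eps > 0. We want delta > 0 with 0 < |z + 8| < delta ⇒ |(5z + 1)/(z + 3) − (39/5)| < eps.
Combining over a common denominator, (5z + 1)/(z + 3) − (39/5) = [(5z + 1)·(-5) − (-39)·(z + 3)] / [(-5)·(z + 3)] = 14(z + 8) / ((-5)(z + 3)).
So |(5z + 1)/(z + 3) − (39/5)| = 14|z + 8| / (5·|z + 3|).
Require delta ≤ 5/2, so |z + 3| ≥ |-5| − |z + 8| > 5 − 5/2 = 5/2.
Hence |(5z + 1)/(z + 3) − (39/5)| < 14|z + 8|/(5·(5/2)) = (28/25)|z + 8|, which is < eps once |z + 8| < (25/28)eps.
Take delta = min(5/2, (25/28)eps). Then 0 < |z + 8| < delta forces both bounds, so |(5z + 1)/(z + 3) − (39/5)| < eps.

delta = min(5/2, (25/28)eps)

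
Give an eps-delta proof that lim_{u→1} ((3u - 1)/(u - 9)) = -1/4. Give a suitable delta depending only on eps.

delta = min(4, (16/13)eps)

Let eps > 0 be given. We want delta > 0 with 0 < |u − 1| < delta ⇒ |(3u - 1)/(u - 9) + 1/4| < eps.
Combining over a common denominator, (3u - 1)/(u - 9) + 1/4 = [(3u - 1)·(-8) − 2·(u - 9)] / [(-8)·(u - 9)] = -26(u − 1) / ((-8)(u - 9)).
So |(3u - 1)/(u - 9) + 1/4| = 26|u − 1| / (8·|u − 9|).
Restrict delta ≤ 4. Then |u − 1| < 4 gives |u − 9| = |(u − 1) + (-8)| ≥ 8 − 4 = 4.
Hence |(3u - 1)/(u - 9) + 1/4| < 26|u − 1|/(8·4) = (13/16)|u − 1|, which is < eps once |u − 1| < (16/13)eps.
Take delta = min(4, (16/13)eps). Then 0 < |u − 1| < delta forces both bounds, so |(3u - 1)/(u - 9) + 1/4| < eps.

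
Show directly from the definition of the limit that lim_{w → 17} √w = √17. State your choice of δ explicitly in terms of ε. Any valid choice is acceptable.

δ = min(17, √17·ε)

Fix ε > 0. We want δ > 0 such that 0 < |w − 17| < δ implies |√w − √17| < ε.
Rationalise: √w − √17 = (w − 17)/(√w + √17), so |√w − √17| = |w − 17|/(√w + √17).
Restrict δ ≤ 17 so that |w − 17| < 17 forces w > 0, and then √w + √17 > √17.
Hence |√w − √17| < |w − 17|/√17, which is < ε once |w − 17| < √17·ε.
Take δ = min(17, √17·ε). If 0 < |w − 17| < δ then w > 0 and |√w − √17| < |w − 17|/√17 < ε.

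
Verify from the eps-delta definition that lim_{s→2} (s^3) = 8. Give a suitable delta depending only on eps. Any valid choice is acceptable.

Suppose eps > 0. We seek delta > 0 with 0 < |s − 2| < delta ⇒ |s^3 − 8| < eps.
Factor: s^3 − 8 = (s − 2)(s^2 + 2s + 4), so |s^3 − 8| = |s − 2|·|s^2 + 2s + 4|.
Impose delta ≤ 2 so that |s| < 4; then |s^2 + 2s + 4| ≤ 28.
Hence |s^3 − 8| ≤ 28|s − 2|, which is < eps once |s − 2| < eps/28.
Take delta = min(2, eps/28). If 0 < |s − 2| < delta then both bounds hold and |s^3 − 8| ≤ 28|s − 2| < 28·(eps/28) = eps.

delta = min(2, eps/28)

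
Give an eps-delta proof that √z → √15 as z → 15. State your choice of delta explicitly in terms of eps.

delta = min(15, √15·eps)

Fix eps > 0. We want delta > 0 such that 0 < |z − 15| < delta implies |√z − √15| < eps.
Rationalise: √z − √15 = (z − 15)/(√z + √15), so |√z − √15| = |z − 15|/(√z + √15).
Restrict delta ≤ 15 so that |z − 15| < 15 forces z > 0, and then √z + √15 > √15.
Hence |√z − √15| < |z − 15|/√15, which is < eps once |z − 15| < √15·eps.
Take delta = min(15, √15·eps). If 0 < |z − 15| < delta then z > 0 and |√z − √15| < |z − 15|/√15 < eps.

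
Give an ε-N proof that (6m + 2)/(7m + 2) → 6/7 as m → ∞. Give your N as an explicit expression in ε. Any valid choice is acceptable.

N = (2/49)/ε

Suppose ε > 0. For m ≥ 1, |(6m + 2)/(7m + 2) − (6/7)| = |2|/(7(7m + 2)) = 2/(7(7m + 2)).
Since 7m + 2 ≥ 7m for m ≥ 1, this is ≤ 2/(7·7m) = (2/49)/m.
So |(6m + 2)/(7m + 2) − (6/7)| < ε whenever m > (2/49)/ε.
Take N = (2/49)/ε. If m > N then |(6m + 2)/(7m + 2) − (6/7)| ≤ (2/49)/m < ε.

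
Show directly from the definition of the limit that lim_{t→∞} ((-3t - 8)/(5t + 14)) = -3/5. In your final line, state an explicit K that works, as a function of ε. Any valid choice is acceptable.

K = (2/25)/ε

Fix ε > 0. We seek K > 0 such that t > K implies |(-3t - 8)/(5t + 14) + 3/5| < ε.
(-3t - 8)/(5t + 14) + 3/5 = (5(-3t - 8) − (-3)(5t + 14)) / (5(5t + 14)) = 2/(5(5t + 14)).
For t > 0 we have 5t + 14 > 5t, so |(-3t - 8)/(5t + 14) + 3/5| = 2/(5(5t + 14)) < 2/(5·5t) = (2/25)/t.
Thus |(-3t - 8)/(5t + 14) + 3/5| < ε whenever t > (2/25)/ε.
Take K = (2/25)/ε. If t > K then |(-3t - 8)/(5t + 14) + 3/5| < (2/25)/t < ε.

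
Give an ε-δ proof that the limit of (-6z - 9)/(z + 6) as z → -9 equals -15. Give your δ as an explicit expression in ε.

Fix ε > 0. We want δ > 0 with 0 < |z + 9| < δ ⇒ |(-6z - 9)/(z + 6) + 15| < ε.
Combining over a common denominator, (-6z - 9)/(z + 6) + 15 = [(-6z - 9)·(-3) − 45·(z + 6)] / [(-3)·(z + 6)] = -27(z + 9) / ((-3)(z + 6)).
So |(-6z - 9)/(z + 6) + 15| = 27|z + 9| / (3·|z + 6|).
Restrict δ ≤ 3/2. Then |z + 9| < 3/2 gives |z + 6| = |(z + 9) + (-3)| ≥ 3 − 3/2 = 3/2.
Hence |(-6z - 9)/(z + 6) + 15| < 27|z + 9|/(3·(3/2)) = 6|z + 9|, which is < ε once |z + 9| < (1/6)ε.
Take δ = min(3/2, (1/6)ε). Then 0 < |z + 9| < δ forces both bounds, so |(-6z - 9)/(z + 6) + 15| < ε.

δ = min(3/2, (1/6)ε)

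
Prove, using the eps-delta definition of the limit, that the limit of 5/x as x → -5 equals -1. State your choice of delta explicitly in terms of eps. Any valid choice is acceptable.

delta = min(5/2, (5/2)eps)

Suppose eps > 0. We seek delta > 0 such that 0 < |x + 5| < delta implies |5/x + 1| < eps.
|5/x + 1| = 5·|-5 − x|/(5·|x|) = 5|x + 5|/(5|x|).
Require delta ≤ 5/2 so that |x| > 5 − 5/2 = 5/2, hence 5|x| > 25/2.
Then |5/x + 1| < 5|x + 5|/(25/2), which is < eps when |x + 5| < (5/2)eps.
Take delta = min(5/2, (5/2)eps). Then 0 < |x + 5| < delta gives both |x + 5| < 5/2 and |x + 5| < (5/2)eps, so |5/x + 1| < eps.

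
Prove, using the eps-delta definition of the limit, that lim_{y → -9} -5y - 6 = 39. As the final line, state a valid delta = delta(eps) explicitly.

delta = eps/5

Let eps > 0. We need delta > 0 so that 0 < |y + 9| < delta implies |(-5y - 6) − 39| < eps.
|(-5y - 6) − 39| = |-5y - 45| = 5|y + 9|.
Thus it suffices that |y + 9| < eps/5.
Choosing delta = eps/5 gives |(-5y - 6) − 39| = 5|y + 9| < eps whenever |y + 9| < delta.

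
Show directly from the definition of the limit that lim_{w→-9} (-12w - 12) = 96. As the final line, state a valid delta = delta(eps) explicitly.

delta = eps/12

Fix eps > 0. We need delta > 0 so that 0 < |w + 9| < delta implies |(-12w - 12) − 96| < eps.
|(-12w - 12) − 96| = |-12w - 108| = 12|w + 9|.
So 12|w + 9| < eps exactly when |w + 9| < eps/12.
Take delta = eps/12. If 0 < |w + 9| < delta then |(-12w - 12) − 96| = 12|w + 9| < 12·(eps/12) = eps.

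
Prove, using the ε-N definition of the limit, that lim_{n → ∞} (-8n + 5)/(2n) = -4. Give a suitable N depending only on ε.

N = (5/2)/ε

Fix ε > 0. For n ≥ 1, |(-8n + 5)/(2n) + 4| = |10|/(2(2n)) = 10/(2(2n)).
Since 2n ≥ 2n for n ≥ 1, this is ≤ 10/(2·2n) = (5/2)/n.
So |(-8n + 5)/(2n) + 4| < ε whenever n > (5/2)/ε.
Take N = (5/2)/ε. If n > N then |(-8n + 5)/(2n) + 4| ≤ (5/2)/n < ε.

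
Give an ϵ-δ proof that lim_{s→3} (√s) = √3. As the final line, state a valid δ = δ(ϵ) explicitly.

Let ϵ > 0 be given. We want δ > 0 such that 0 < |s − 3| < δ implies |√s − √3| < ϵ.
Rationalise: √s − √3 = (s − 3)/(√s + √3), so |√s − √3| = |s − 3|/(√s + √3).
Restrict δ ≤ 3 so that |s − 3| < 3 forces s > 0, and then √s + √3 > √3.
Hence |√s − √3| < |s − 3|/√3, which is < ϵ once |s − 3| < √3·ϵ.
Take δ = min(3, √3·ϵ). If 0 < |s − 3| < δ then s > 0 and |√s − √3| < |s − 3|/√3 < ϵ.

δ = min(3, √3·ϵ)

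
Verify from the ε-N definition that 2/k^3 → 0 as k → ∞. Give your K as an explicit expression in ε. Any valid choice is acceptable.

K = (2/ε)^{1/3}

Fix ε > 0. For k ≥ 1, |2/k^3 − 0| = 2/k^3.
2/k^3 < ε ⇔ k^3 > 2/ε ⇔ k > (2/ε)^{1/3}.
Take K = (2/ε)^{1/3}. Then k > K implies 2/k^3 < ε.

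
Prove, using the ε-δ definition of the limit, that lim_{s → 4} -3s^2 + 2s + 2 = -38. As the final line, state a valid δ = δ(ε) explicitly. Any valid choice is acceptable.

δ = min(1, ε/25)

Fix ε > 0. We want δ > 0 such that 0 < |s − 4| < δ implies |(-3s^2 + 2s + 2) + 38| < ε.
(-3s^2 + 2s + 2) + 38 = -3s^2 + 2s + 40 = (s − 4)(-3s - 10).
So |(-3s^2 + 2s + 2) + 38| = |s − 4|·|-3s - 10|.
Assume first that |s − 4| < 1, so |s| < 5. Then |-3s - 10| ≤ 3·5 + 10 = 25.
Hence |(-3s^2 + 2s + 2) + 38| ≤ 25|s − 4| < ε provided |s − 4| < ε/25.
Take δ = min(1, ε/25). Then 0 < |s − 4| < δ gives both |s − 4| < 1 and |s − 4| < ε/25, so |(-3s^2 + 2s + 2) + 38| < ε.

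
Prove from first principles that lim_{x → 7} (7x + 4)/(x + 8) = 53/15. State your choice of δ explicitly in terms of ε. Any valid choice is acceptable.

δ = min(15/2, (225/104)ε)

Let ε > 0 be given. We want δ > 0 with 0 < |x − 7| < δ ⇒ |(7x + 4)/(x + 8) − (53/15)| < ε.
Combining over a common denominator, (7x + 4)/(x + 8) − (53/15) = [(7x + 4)·15 − 53·(x + 8)] / [15·(x + 8)] = 52(x − 7) / (15(x + 8)).
So |(7x + 4)/(x + 8) − (53/15)| = 52|x − 7| / (15·|x + 8|).
Require δ ≤ 15/2, so |x + 8| ≥ |15| − |x − 7| > 15 − 15/2 = 15/2.
Hence |(7x + 4)/(x + 8) − (53/15)| < 52|x − 7|/(15·(15/2)) = (104/225)|x − 7|, which is < ε once |x − 7| < (225/104)ε.
Take δ = min(15/2, (225/104)ε). Then 0 < |x − 7| < δ forces both bounds, so |(7x + 4)/(x + 8) − (53/15)| < ε.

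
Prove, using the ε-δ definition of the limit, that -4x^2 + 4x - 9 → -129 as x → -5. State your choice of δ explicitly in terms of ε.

Let ε > 0 be given. We want δ > 0 such that 0 < |x + 5| < δ implies |(-4x^2 + 4x - 9) + 129| < ε.
(-4x^2 + 4x - 9) + 129 = -4x^2 + 4x + 120 = (x + 5)(-4x + 24).
So |(-4x^2 + 4x - 9) + 129| = |x + 5|·|-4x + 24|.
Require δ ≤ 1. Then |x + 5| < 1 gives |x| < 6, and by the triangle inequality |-4x + 24| ≤ 4·6 + 24 = 48.
Hence |(-4x^2 + 4x - 9) + 129| ≤ 48|x + 5| < ε provided |x + 5| < ε/48.
Choosing δ = min(1, ε/48) ensures both conditions, hence |(-4x^2 + 4x - 9) + 129| < ε.

δ = min(1, ε/48)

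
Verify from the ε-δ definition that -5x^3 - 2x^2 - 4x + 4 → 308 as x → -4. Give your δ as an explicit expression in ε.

δ = min(1, ε/291)

Fix ε > 0. We want δ > 0 such that 0 < |x + 4| < δ implies |(-5x^3 - 2x^2 - 4x + 4) − 308| < ε.
(-5x^3 - 2x^2 - 4x + 4) − 308 = -5x^3 - 2x^2 - 4x - 304 = (x + 4)(-5x^2 + 18x - 76).
So |(-5x^3 - 2x^2 - 4x + 4) − 308| = |x + 4|·|-5x^2 + 18x - 76|.
Require δ ≤ 1. Then |x + 4| < 1 gives |x| < 5, and by the triangle inequality |-5x^2 + 18x - 76| ≤ 5·5^2 + 18·5 + 76 = 291.
Hence |(-5x^3 - 2x^2 - 4x + 4) − 308| ≤ 291|x + 4| < ε provided |x + 4| < ε/291.
Choosing δ = min(1, ε/291) ensures both conditions, hence |(-5x^3 - 2x^2 - 4x + 4) − 308| < ε.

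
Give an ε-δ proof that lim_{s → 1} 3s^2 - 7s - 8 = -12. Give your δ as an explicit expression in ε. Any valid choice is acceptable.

δ = min(1, ε/10)

Fix ε > 0. We want δ > 0 such that 0 < |s − 1| < δ implies |(3s^2 - 7s - 8) + 12| < ε.
(3s^2 - 7s - 8) + 12 = 3s^2 - 7s + 4 = (s − 1)(3s - 4).
So |(3s^2 - 7s - 8) + 12| = |s − 1|·|3s - 4|.
Assume first that |s − 1| < 1, so |s| < 2. Then |3s - 4| ≤ 3·2 + 4 = 10.
Hence |(3s^2 - 7s - 8) + 12| ≤ 10|s − 1| < ε provided |s − 1| < ε/10.
Choosing δ = min(1, ε/10) ensures both conditions, hence |(3s^2 - 7s - 8) + 12| < ε.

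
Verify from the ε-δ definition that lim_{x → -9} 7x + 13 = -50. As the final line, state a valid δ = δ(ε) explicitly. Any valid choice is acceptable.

Fix ε > 0. We need δ > 0 so that 0 < |x + 9| < δ implies |(7x + 13) + 50| < ε.
|(7x + 13) + 50| = |7x + 63| = 7|x + 9|.
So 7|x + 9| < ε exactly when |x + 9| < ε/7.
Choosing δ = ε/7 gives |(7x + 13) + 50| = 7|x + 9| < ε whenever |x + 9| < δ.

δ = ε/7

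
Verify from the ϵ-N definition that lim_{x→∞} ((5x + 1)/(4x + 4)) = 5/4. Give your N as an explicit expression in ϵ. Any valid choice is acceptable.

Suppose ϵ > 0. We seek N > 0 such that x > N implies |(5x + 1)/(4x + 4) − (5/4)| < ϵ.
(5x + 1)/(4x + 4) − (5/4) = (4(5x + 1) − 5(4x + 4)) / (4(4x + 4)) = -16/(4(4x + 4)).
For x > 0 we have 4x + 4 > 4x, so |(5x + 1)/(4x + 4) − (5/4)| = 16/(4(4x + 4)) < 16/(4·4x) = 1/x.
Thus |(5x + 1)/(4x + 4) − (5/4)| < ϵ whenever x > 1/ϵ.
Take N = 1/ϵ. If x > N then |(5x + 1)/(4x + 4) − (5/4)| < 1/x < ϵ.

N = 1/ϵ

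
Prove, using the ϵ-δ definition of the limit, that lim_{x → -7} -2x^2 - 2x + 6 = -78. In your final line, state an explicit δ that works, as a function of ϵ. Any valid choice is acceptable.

δ = min(1, ϵ/28)

Let ϵ > 0. We want δ > 0 such that 0 < |x + 7| < δ implies |(-2x^2 - 2x + 6) + 78| < ϵ.
(-2x^2 - 2x + 6) + 78 = -2x^2 - 2x + 84 = (x + 7)(-2x + 12).
So |(-2x^2 - 2x + 6) + 78| = |x + 7|·|-2x + 12|.
Require δ ≤ 1. Then |x + 7| < 1 gives |x| < 8, and by the triangle inequality |-2x + 12| ≤ 2·8 + 12 = 28.
Hence |(-2x^2 - 2x + 6) + 78| ≤ 28|x + 7| < ϵ provided |x + 7| < ϵ/28.
Choosing δ = min(1, ϵ/28) ensures both conditions, hence |(-2x^2 - 2x + 6) + 78| < ϵ.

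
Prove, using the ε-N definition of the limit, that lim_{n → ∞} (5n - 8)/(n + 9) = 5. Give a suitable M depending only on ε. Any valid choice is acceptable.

M = 53/ε

Let ε > 0 be given. For n ≥ 1, |(5n - 8)/(n + 9) − 5| = |-53|/((n + 9)) = 53/((n + 9)).
Since n + 9 ≥ n for n ≥ 1, this is ≤ 53/(n) = 53/n.
So |(5n - 8)/(n + 9) − 5| < ε whenever n > 53/ε.
Take M = 53/ε. If n > M then |(5n - 8)/(n + 9) − 5| ≤ 53/n < ε.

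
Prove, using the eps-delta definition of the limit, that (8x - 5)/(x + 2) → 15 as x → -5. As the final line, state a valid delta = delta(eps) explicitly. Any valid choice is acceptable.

delta = min(3/2, (3/14)eps)

Let eps > 0 be given. We want delta > 0 with 0 < |x + 5| < delta ⇒ |(8x - 5)/(x + 2) − 15| < eps.
Combining over a common denominator, (8x - 5)/(x + 2) − 15 = [(8x - 5)·(-3) − (-45)·(x + 2)] / [(-3)·(x + 2)] = 21(x + 5) / ((-3)(x + 2)).
So |(8x - 5)/(x + 2) − 15| = 21|x + 5| / (3·|x + 2|).
Require delta ≤ 3/2, so |x + 2| ≥ |-3| − |x + 5| > 3 − 3/2 = 3/2.
Hence |(8x - 5)/(x + 2) − 15| < 21|x + 5|/(3·(3/2)) = (14/3)|x + 5|, which is < eps once |x + 5| < (3/14)eps.
Take delta = min(3/2, (3/14)eps). Then 0 < |x + 5| < delta forces both bounds, so |(8x - 5)/(x + 2) − 15| < eps.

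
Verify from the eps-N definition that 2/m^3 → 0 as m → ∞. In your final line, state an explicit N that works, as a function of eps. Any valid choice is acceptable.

N = (2/eps)^{1/3}

Let eps > 0. For m ≥ 1, |2/m^3 − 0| = 2/m^3.
2/m^3 < eps ⇔ m^3 > 2/eps ⇔ m > (2/eps)^{1/3}.
Take N = (2/eps)^{1/3}. Then m > N implies 2/m^3 < eps.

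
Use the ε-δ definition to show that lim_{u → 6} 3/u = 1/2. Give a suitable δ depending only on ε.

Suppose ε > 0. We seek δ > 0 such that 0 < |u − 6| < δ implies |3/u − (1/2)| < ε.
|3/u − (1/2)| = 3·|6 − u|/(6·|u|) = 3|u − 6|/(6|u|).
Require δ ≤ 3 so that |u| > 6 − 3 = 3, hence 6|u| > 18.
Then |3/u − (1/2)| < 3|u − 6|/18, which is < ε when |u − 6| < 6ε.
Take δ = min(3, 6ε). Then 0 < |u − 6| < δ gives both |u − 6| < 3 and |u − 6| < 6ε, so |3/u − (1/2)| < ε.

δ = min(3, 6ε)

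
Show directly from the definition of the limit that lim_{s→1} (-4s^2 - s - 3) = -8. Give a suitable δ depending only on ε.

Fix ε > 0. We want δ > 0 such that 0 < |s − 1| < δ implies |(-4s^2 - s - 3) + 8| < ε.
(-4s^2 - s - 3) + 8 = -4s^2 - s + 5 = (s − 1)(-4s - 5).
So |(-4s^2 - s - 3) + 8| = |s − 1|·|-4s - 5|.
Assume first that |s − 1| < 1, so |s| < 2. Then |-4s - 5| ≤ 4·2 + 5 = 13.
Hence |(-4s^2 - s - 3) + 8| ≤ 13|s − 1| < ε provided |s − 1| < ε/13.
Choosing δ = min(1, ε/13) ensures both conditions, hence |(-4s^2 - s - 3) + 8| < ε.

δ = min(1, ε/13)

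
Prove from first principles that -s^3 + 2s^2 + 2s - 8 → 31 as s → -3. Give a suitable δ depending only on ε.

Suppose ε > 0. We want δ > 0 such that 0 < |s + 3| < δ implies |(-s^3 + 2s^2 + 2s - 8) − 31| < ε.
(-s^3 + 2s^2 + 2s - 8) − 31 = -s^3 + 2s^2 + 2s - 39 = (s + 3)(-s^2 + 5s - 13).
So |(-s^3 + 2s^2 + 2s - 8) − 31| = |s + 3|·|-s^2 + 5s - 13|.
Assume first that |s + 3| < 2, so |s| < 5. Then |-s^2 + 5s - 13| ≤ 5^2 + 5·5 + 13 = 63.
Hence |(-s^3 + 2s^2 + 2s - 8) − 31| ≤ 63|s + 3| < ε provided |s + 3| < ε/63.
Choosing δ = min(2, ε/63) ensures both conditions, hence |(-s^3 + 2s^2 + 2s - 8) − 31| < ε.

δ = min(2, ε/63)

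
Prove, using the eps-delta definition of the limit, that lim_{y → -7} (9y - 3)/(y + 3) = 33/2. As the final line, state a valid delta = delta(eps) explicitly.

delta = min(2, (4/15)eps)

Suppose eps > 0. We want delta > 0 with 0 < |y + 7| < delta ⇒ |(9y - 3)/(y + 3) − (33/2)| < eps.
Combining over a common denominator, (9y - 3)/(y + 3) − (33/2) = [(9y - 3)·(-4) − (-66)·(y + 3)] / [(-4)·(y + 3)] = 30(y + 7) / ((-4)(y + 3)).
So |(9y - 3)/(y + 3) − (33/2)| = 30|y + 7| / (4·|y + 3|).
Restrict delta ≤ 2. Then |y + 7| < 2 gives |y + 3| = |(y + 7) + (-4)| ≥ 4 − 2 = 2.
Hence |(9y - 3)/(y + 3) − (33/2)| < 30|y + 7|/(4·2) = (15/4)|y + 7|, which is < eps once |y + 7| < (4/15)eps.
Take delta = min(2, (4/15)eps). Then 0 < |y + 7| < delta forces both bounds, so |(9y - 3)/(y + 3) − (33/2)| < eps.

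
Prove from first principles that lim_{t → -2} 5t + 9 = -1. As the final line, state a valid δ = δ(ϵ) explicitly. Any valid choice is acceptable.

Suppose ϵ > 0. We need δ > 0 so that 0 < |t + 2| < δ implies |(5t + 9) + 1| < ϵ.
|(5t + 9) + 1| = |5t + 10| = 5|t + 2|.
So 5|t + 2| < ϵ exactly when |t + 2| < ϵ/5.
Take δ = ϵ/5. If 0 < |t + 2| < δ then |(5t + 9) + 1| = 5|t + 2| < 5·(ϵ/5) = ϵ.

δ = ϵ/5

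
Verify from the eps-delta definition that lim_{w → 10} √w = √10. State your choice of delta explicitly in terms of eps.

delta = min(10, √10·eps)

Suppose eps > 0. We want delta > 0 such that 0 < |w − 10| < delta implies |√w − √10| < eps.
Multiplying by the conjugate, |√w − √10| = |w − 10|/(√w + √10).
Restrict delta ≤ 10 so that |w − 10| < 10 forces w > 0, and then √w + √10 > √10.
Hence |√w − √10| < |w − 10|/√10, which is < eps once |w − 10| < √10·eps.
Take delta = min(10, √10·eps). If 0 < |w − 10| < delta then w > 0 and |√w − √10| < |w − 10|/√10 < eps.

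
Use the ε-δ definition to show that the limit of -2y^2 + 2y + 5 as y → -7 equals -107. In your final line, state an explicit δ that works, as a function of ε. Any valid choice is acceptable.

δ = min(1, ε/32)

Let ε > 0. We want δ > 0 such that 0 < |y + 7| < δ implies |(-2y^2 + 2y + 5) + 107| < ε.
(-2y^2 + 2y + 5) + 107 = -2y^2 + 2y + 112 = (y + 7)(-2y + 16).
So |(-2y^2 + 2y + 5) + 107| = |y + 7|·|-2y + 16|.
Assume first that |y + 7| < 1, so |y| < 8. Then |-2y + 16| ≤ 2·8 + 16 = 32.
Hence |(-2y^2 + 2y + 5) + 107| ≤ 32|y + 7| < ε provided |y + 7| < ε/32.
Take δ = min(1, ε/32). Then 0 < |y + 7| < δ gives both |y + 7| < 1 and |y + 7| < ε/32, so |(-2y^2 + 2y + 5) + 107| < ε.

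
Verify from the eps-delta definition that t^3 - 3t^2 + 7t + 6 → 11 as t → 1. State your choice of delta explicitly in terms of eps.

Fix eps > 0. We want delta > 0 such that 0 < |t − 1| < delta implies |(t^3 - 3t^2 + 7t + 6) − 11| < eps.
(t^3 - 3t^2 + 7t + 6) − 11 = t^3 - 3t^2 + 7t - 5 = (t − 1)(t^2 - 2t + 5).
So |(t^3 - 3t^2 + 7t + 6) − 11| = |t − 1|·|t^2 - 2t + 5|.
Require delta ≤ 2. Then |t − 1| < 2 gives |t| < 3, and by the triangle inequality |t^2 - 2t + 5| ≤ 3^2 + 2·3 + 5 = 20.
Hence |(t^3 - 3t^2 + 7t + 6) − 11| ≤ 20|t − 1| < eps provided |t − 1| < eps/20.
Choosing delta = min(2, eps/20) ensures both conditions, hence |(t^3 - 3t^2 + 7t + 6) − 11| < eps.

delta = min(2, eps/20)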